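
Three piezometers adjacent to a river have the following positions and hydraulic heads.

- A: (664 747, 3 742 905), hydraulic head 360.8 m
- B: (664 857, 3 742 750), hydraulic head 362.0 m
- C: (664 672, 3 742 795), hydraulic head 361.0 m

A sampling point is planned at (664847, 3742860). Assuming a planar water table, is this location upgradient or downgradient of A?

Differences from A: to B (Δx, Δy, Δh) = (110, -155, +1.2); to C = (-75, -110, +0.2).
Solve a·Δx + b·Δy = Δh: det = 110·(-110) − (-75)·(-155) = -23725.
∂h/∂x = [(+1.2)·(-110) − (+0.2)·(-155)] / -23725 = +0.004257
∂h/∂y = [110·(+0.2) − (-75)·(+1.2)] / -23725 = -0.004721
Head at (664847, 3742860) = 360.8 + (+0.004257)·(100) + (-0.004721)·(-45) = 361.44 m.
That is higher than the 360.8 m at A, so the point is upgradient.

upgradient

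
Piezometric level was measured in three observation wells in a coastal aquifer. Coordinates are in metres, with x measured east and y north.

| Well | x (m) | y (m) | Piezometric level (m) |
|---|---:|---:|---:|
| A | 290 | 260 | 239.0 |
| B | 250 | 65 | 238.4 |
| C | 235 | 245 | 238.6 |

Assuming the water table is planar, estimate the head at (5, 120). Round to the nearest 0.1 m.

236.8 m

Differences from A: to B (Δx, Δy, Δh) = (-40, -195, -0.6); to C = (-55, -15, -0.4).
Solve a·Δx + b·Δy = Δh: det = (-40)·(-15) − (-55)·(-195) = -10125.
∂h/∂x = [(-0.6)·(-15) − (-0.4)·(-195)] / -10125 = +0.006815
∂h/∂y = [(-40)·(-0.4) − (-55)·(-0.6)] / -10125 = +0.001679
h(5, 120) = 239.0 + (+0.006815)·(-285) + (+0.001679)·(-140) = 239.0 -1.942 -0.235 = 236.823 m.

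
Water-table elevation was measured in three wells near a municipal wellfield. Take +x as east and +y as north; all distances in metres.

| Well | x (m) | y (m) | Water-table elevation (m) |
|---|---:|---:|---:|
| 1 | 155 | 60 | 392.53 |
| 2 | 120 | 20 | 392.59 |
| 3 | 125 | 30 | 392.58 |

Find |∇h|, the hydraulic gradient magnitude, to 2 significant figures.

Taking 1 as reference: 2−1 = (-35, -40, +0.06); 3−1 = (-30, -30, +0.05).
Determinant of the coordinate differences = (-35)·(-30) − (-30)·(-40) = -150.
∂h/∂x = [(+0.06)·(-30) − (+0.05)·(-40)] / -150 = -0.001333
∂h/∂y = [(-35)·(+0.05) − (-30)·(+0.06)] / -150 = -0.0003333
|∇h| = √(-0.001333² + -0.0003333²) = 0.001374

0.0014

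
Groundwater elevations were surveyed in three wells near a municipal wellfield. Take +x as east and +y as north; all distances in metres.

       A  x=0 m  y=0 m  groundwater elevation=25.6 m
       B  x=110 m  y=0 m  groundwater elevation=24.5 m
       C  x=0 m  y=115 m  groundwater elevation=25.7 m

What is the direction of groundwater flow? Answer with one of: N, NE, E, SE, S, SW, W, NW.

E

∂h/∂x = (24.5 − 25.6) / (110 − 0) = -0.01000
∂h/∂y = (25.7 − 25.6) / (115 − 0) = +0.0008696
Flow = −∇h = (+0.01000 east, -0.0008696 north), which points east.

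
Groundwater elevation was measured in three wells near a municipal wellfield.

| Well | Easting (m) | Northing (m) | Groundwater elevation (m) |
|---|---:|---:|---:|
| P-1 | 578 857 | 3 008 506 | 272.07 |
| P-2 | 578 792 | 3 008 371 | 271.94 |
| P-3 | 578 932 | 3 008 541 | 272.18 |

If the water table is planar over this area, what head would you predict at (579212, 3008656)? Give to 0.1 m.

272.6 m

Differences from P-1: to P-2 (Δx, Δy, Δh) = (-65, -135, -0.13); to P-3 = (75, 35, +0.11).
Determinant of the coordinate differences = (-65)·35 − 75·(-135) = 7850.
∂h/∂x = [(-0.13)·35 − (+0.11)·(-135)] / 7850 = +0.001312
∂h/∂y = [(-65)·(+0.11) − 75·(-0.13)] / 7850 = +0.0003312
h(579212, 3008656) = 272.07 + (+0.001312)·(355) + (+0.0003312)·(150) = 272.07 +0.466 +0.050 = 272.585 m.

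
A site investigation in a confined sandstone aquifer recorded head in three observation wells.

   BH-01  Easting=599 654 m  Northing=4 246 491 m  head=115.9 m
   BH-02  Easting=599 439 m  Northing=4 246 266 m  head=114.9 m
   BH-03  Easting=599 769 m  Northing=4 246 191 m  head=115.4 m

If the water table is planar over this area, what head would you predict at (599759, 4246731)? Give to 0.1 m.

Differences from BH-01: to BH-02 (Δx, Δy, Δh) = (-215, -225, -1.0); to BH-03 = (115, -300, -0.5).
Solve a·Δx + b·Δy = Δh: det = (-215)·(-300) − 115·(-225) = 90375.
∂h/∂x = [(-1.0)·(-300) − (-0.5)·(-225)] / 90375 = +0.002075
∂h/∂y = [(-215)·(-0.5) − 115·(-1.0)] / 90375 = +0.002462
h(599759, 4246731) = 115.9 + (+0.002075)·(105) + (+0.002462)·(240) = 115.9 +0.218 +0.591 = 116.709 m.

116.7 m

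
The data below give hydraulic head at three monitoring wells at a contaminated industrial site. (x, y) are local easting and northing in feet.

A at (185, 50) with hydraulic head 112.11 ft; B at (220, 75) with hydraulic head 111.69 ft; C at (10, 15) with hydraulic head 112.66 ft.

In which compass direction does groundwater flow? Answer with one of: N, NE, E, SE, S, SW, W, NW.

Differences from A: to B (Δx, Δy, Δh) = (35, 25, -0.42); to C = (-175, -35, +0.55).
Solve a·Δx + b·Δy = Δh: det = 35·(-35) − (-175)·25 = 3150.
∂h/∂x = [(-0.42)·(-35) − (+0.55)·25] / 3150 = +0.0003016
∂h/∂y = [35·(+0.55) − (-175)·(-0.42)] / 3150 = -0.01722
Flow = −∇h = (-0.0003016 east, +0.01722 north), which points north.

N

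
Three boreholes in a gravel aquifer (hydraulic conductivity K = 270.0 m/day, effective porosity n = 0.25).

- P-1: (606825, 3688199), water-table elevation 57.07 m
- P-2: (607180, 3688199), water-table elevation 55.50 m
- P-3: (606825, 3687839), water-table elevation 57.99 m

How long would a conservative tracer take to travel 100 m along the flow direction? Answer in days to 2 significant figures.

18 days

∂h/∂x = (55.50 − 57.07) / (607180 − 606825) = -0.004423
∂h/∂y = (57.99 − 57.07) / (3687839 − 3688199) = -0.002556
|∇h| = √(-0.004423² + -0.002556²) = 0.005108
Seepage velocity v = K·i/n = 270.0 × 0.005108 / 0.25 = 5.517 m/day.
t = 100 / 5.517 = 18.13 days.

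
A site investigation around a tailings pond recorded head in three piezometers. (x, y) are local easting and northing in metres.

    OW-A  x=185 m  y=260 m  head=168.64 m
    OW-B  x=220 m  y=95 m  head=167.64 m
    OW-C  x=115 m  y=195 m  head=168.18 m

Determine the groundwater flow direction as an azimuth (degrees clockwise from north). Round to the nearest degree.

Three-point gradient (reference OW-A): Δ to OW-B = (35, -165, -1.00), Δ to OW-C = (-70, -65, -0.46).
∂h/∂x = +0.0007884, ∂h/∂y = +0.006228 (det = -13825).
Flow direction (−∇h) has components (-0.0007884 E, -0.006228 N).
Azimuth = atan2(E, N) = atan2(-0.0007884, -0.006228) = 187.2° ≈ 187°.

187°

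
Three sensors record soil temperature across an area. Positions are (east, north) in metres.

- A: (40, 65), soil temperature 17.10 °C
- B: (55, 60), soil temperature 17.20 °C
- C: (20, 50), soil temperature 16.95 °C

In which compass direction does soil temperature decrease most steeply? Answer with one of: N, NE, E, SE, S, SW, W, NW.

Taking A as reference: B−A = (15, -5, +0.10); C−A = (-20, -15, -0.15).
Solve a·Δx + b·Δy = ΔT: det = 15·(-15) − (-20)·(-5) = -325.
∂T/∂x = [(+0.10)·(-15) − (-0.15)·(-5)] / -325 = +0.006923
∂T/∂y = [15·(-0.15) − (-20)·(+0.10)] / -325 = +0.0007692
Steepest decrease is along −∇f = (-0.006923 E, -0.0007692 N) → west.

W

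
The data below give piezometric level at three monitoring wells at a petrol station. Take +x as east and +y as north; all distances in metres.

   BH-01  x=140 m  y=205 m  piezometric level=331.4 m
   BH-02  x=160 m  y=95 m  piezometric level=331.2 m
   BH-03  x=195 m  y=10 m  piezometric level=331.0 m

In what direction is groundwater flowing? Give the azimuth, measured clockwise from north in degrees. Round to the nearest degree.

121°

Taking BH-01 as reference: BH-02−BH-01 = (20, -110, -0.2); BH-03−BH-01 = (55, -195, -0.4).
Determinant of the coordinate differences = 20·(-195) − 55·(-110) = 2150.
∂h/∂x = [(-0.2)·(-195) − (-0.4)·(-110)] / 2150 = -0.002326
∂h/∂y = [20·(-0.4) − 55·(-0.2)] / 2150 = +0.001395
Flow direction (−∇h) has components (+0.002326 E, -0.001395 N).
Azimuth = atan2(E, N) = atan2(+0.002326, -0.001395) = 121.0° ≈ 121°.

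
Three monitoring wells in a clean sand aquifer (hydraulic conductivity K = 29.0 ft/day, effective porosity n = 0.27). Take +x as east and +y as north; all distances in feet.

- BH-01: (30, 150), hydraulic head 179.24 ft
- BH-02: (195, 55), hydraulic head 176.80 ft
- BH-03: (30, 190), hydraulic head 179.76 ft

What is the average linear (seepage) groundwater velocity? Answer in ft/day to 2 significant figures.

1.6 ft/day

With h = a·x + b·y + c and BH-01 as origin, the differences give:
  165·a + (-95)·b = -2.44
  0·a + 40·b = +0.52
Eliminate b (×40 and ×(-95), subtract): 6600·a = -48.200 → a = ∂h/∂x = -0.007303
Back-substitute: b = ∂h/∂y = +0.01300.
|∇h| = √(-0.007303² + 0.01300²) = 0.01491
Seepage velocity v = K·i/n = 29.0 × 0.01491 / 0.27 = 1.601 ft/day.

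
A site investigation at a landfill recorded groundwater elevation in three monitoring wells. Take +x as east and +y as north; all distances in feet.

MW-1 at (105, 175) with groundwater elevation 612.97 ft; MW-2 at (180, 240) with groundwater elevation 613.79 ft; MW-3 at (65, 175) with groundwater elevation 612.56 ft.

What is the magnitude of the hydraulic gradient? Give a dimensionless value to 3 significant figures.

Differences from MW-1: to MW-2 (Δx, Δy, Δh) = (75, 65, +0.82); to MW-3 = (-40, 0, -0.41).
Solve a·Δx + b·Δy = Δh: det = 75·0 − (-40)·65 = 2600.
∂h/∂x = [(+0.82)·0 − (-0.41)·65] / 2600 = +0.01025
∂h/∂y = [75·(-0.41) − (-40)·(+0.82)] / 2600 = +0.0007885
|∇h| = √(0.01025² + 0.0007885²) = 0.01028

0.0103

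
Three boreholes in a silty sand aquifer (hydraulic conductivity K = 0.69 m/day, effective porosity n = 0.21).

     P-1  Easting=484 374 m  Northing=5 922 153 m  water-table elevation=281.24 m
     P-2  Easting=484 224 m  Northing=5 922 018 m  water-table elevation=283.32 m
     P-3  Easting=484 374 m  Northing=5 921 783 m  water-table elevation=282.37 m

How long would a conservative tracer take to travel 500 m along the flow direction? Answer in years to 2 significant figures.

36 years

Three-point gradient (reference P-1): Δ to P-2 = (-150, -135, +2.08), Δ to P-3 = (0, -370, +1.13).
∂h/∂x = -0.01112, ∂h/∂y = -0.003054 (det = 55500).
|∇h| = √(-0.01112² + -0.003054²) = 0.01153
Seepage velocity v = K·i/n = 0.69 × 0.01153 / 0.21 = 0.03788 m/day.
t = 500 / 0.03788 = 1.32e+04 days = 36.1 years.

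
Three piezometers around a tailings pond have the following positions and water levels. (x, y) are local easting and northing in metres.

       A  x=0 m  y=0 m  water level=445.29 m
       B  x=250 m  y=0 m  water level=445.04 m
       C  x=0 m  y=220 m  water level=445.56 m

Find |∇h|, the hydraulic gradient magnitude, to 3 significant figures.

0.00158

∂h/∂x = (445.04 − 445.29) / (250 − 0) = -0.001000
∂h/∂y = (445.56 − 445.29) / (220 − 0) = +0.001227
|∇h| = √(-0.001000² + 0.001227²) = 0.001583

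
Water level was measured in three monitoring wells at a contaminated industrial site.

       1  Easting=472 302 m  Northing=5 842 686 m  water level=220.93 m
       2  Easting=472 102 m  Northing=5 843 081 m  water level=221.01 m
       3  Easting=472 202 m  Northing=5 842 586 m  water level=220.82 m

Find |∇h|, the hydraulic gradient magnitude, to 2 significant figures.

0.00078

Differences from 1: to 2 (Δx, Δy, Δh) = (-200, 395, +0.08); to 3 = (-100, -100, -0.11).
Solve a·Δx + b·Δy = Δh: det = (-200)·(-100) − (-100)·395 = 59500.
∂h/∂x = [(+0.08)·(-100) − (-0.11)·395] / 59500 = +0.0005958
∂h/∂y = [(-200)·(-0.11) − (-100)·(+0.08)] / 59500 = +0.0005042
|∇h| = √(0.0005958² + 0.0005042²) = 0.0007805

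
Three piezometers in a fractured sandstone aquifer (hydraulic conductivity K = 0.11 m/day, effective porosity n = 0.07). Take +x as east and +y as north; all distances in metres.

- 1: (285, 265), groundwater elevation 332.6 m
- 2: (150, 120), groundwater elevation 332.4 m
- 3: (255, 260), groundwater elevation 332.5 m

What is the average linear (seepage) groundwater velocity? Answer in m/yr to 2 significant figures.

2.4 m/yr

With h = a·x + b·y + c and 1 as origin, the differences give:
  (-135)·a + (-145)·b = -0.2
  (-30)·a + (-5)·b = -0.1
Eliminate b (×(-5) and ×(-145), subtract): -3675·a = -13.50 → a = ∂h/∂x = +0.003673
Back-substitute: b = ∂h/∂y = -0.002041.
|∇h| = √(0.003673² + -0.002041²) = 0.004202
Seepage velocity v = K·i/n = 0.11 × 0.004202 / 0.07 = 0.006603 m/day = 2.412 m/yr.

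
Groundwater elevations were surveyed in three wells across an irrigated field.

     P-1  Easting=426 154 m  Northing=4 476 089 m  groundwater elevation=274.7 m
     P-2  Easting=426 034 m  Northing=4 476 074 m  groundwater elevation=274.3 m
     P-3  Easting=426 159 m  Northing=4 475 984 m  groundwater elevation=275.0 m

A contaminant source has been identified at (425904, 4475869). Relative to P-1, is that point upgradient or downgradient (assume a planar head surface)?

downgradient

With h = a·x + b·y + c and P-1 as origin, the differences give:
  (-120)·a + (-15)·b = -0.4
  5·a + (-105)·b = +0.3
Eliminate b (×(-105) and ×(-15), subtract): 12675·a = 46.50 → a = ∂h/∂x = +0.003669
Back-substitute: b = ∂h/∂y = -0.002682.
Head at (425904, 4475869) = 274.7 + (+0.003669)·(-250) + (-0.002682)·(-220) = 274.37 m.
That is lower than the 274.7 m at P-1, so the point is downgradient.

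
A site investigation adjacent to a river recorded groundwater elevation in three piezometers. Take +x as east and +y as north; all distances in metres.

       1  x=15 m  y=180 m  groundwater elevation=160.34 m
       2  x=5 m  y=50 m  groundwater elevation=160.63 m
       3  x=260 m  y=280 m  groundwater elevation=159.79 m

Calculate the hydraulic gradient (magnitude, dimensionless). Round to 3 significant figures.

0.00253

With h = a·x + b·y + c and 1 as origin, the differences give:
  (-10)·a + (-130)·b = +0.29
  245·a + 100·b = -0.55
Eliminate b (×100 and ×(-130), subtract): 30850·a = -42.500 → a = ∂h/∂x = -0.001378
Back-substitute: b = ∂h/∂y = -0.002125.
|∇h| = √(-0.001378² + -0.002125²) = 0.002533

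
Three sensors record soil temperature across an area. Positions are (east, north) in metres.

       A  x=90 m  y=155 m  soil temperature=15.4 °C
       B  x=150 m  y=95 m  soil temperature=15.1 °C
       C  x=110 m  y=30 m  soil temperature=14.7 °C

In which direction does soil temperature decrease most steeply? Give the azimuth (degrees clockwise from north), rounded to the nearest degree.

187°

Taking A as reference: B−A = (60, -60, -0.3); C−A = (20, -125, -0.7).
Determinant of the coordinate differences = 60·(-125) − 20·(-60) = -6300.
∂T/∂x = [(-0.3)·(-125) − (-0.7)·(-60)] / -6300 = +0.0007143
∂T/∂y = [60·(-0.7) − 20·(-0.3)] / -6300 = +0.005714
Steepest decrease is along −∇f: components (-0.0007143 E, -0.005714 N).
Azimuth = atan2(-0.0007143, -0.005714) = 187.1° ≈ 187°.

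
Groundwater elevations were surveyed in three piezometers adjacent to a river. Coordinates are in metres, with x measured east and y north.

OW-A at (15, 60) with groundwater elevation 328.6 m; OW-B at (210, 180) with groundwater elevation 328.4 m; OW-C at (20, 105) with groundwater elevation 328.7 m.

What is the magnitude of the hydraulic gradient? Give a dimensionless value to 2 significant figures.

0.0036

Taking OW-A as reference: OW-B−OW-A = (195, 120, -0.2); OW-C−OW-A = (5, 45, +0.1).
Solve a·Δx + b·Δy = Δh: det = 195·45 − 5·120 = 8175.
∂h/∂x = [(-0.2)·45 − (+0.1)·120] / 8175 = -0.002569
∂h/∂y = [195·(+0.1) − 5·(-0.2)] / 8175 = +0.002508
|∇h| = √(-0.002569² + 0.002508²) = 0.00359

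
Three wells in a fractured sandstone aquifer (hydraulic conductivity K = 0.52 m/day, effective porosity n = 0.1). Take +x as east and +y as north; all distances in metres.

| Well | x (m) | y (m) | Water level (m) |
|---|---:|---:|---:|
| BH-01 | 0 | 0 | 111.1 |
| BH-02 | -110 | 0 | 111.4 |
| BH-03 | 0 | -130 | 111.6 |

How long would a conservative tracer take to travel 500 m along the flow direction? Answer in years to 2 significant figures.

56 years

∂h/∂x = (111.4 − 111.1) / (-110 − 0) = -0.002727
∂h/∂y = (111.6 − 111.1) / (-130 − 0) = -0.003846
|∇h| = √(-0.002727² + -0.003846²) = 0.004715
Seepage velocity v = K·i/n = 0.52 × 0.004715 / 0.1 = 0.02452 m/day.
t = 500 / 0.02452 = 2.039e+04 days = 55.8 years.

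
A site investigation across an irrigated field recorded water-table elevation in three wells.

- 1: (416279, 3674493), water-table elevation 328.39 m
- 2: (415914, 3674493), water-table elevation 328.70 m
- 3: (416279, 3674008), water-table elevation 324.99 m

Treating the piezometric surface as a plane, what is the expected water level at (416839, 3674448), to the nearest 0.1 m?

327.6 m

∂h/∂x = (328.70 − 328.39) / (415914 − 416279) = -0.0008493
∂h/∂y = (324.99 − 328.39) / (3674008 − 3674493) = +0.007010
h(416839, 3674448) = 328.39 + (-0.0008493)·(560) + (+0.007010)·(-45) = 328.39 -0.476 -0.315 = 327.599 m.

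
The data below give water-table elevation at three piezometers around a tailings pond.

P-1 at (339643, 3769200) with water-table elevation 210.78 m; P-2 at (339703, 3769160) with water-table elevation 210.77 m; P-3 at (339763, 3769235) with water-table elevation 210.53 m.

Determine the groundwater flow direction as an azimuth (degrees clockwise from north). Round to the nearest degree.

Three-point gradient (reference P-1): Δ to P-2 = (60, -40, -0.01), Δ to P-3 = (120, 35, -0.25).
∂h/∂x = -0.001500, ∂h/∂y = -0.002000 (det = 6900).
Flow direction (−∇h) has components (+0.001500 E, +0.002000 N).
Azimuth = atan2(E, N) = atan2(+0.001500, +0.002000) = 36.9° ≈ 037°.

037°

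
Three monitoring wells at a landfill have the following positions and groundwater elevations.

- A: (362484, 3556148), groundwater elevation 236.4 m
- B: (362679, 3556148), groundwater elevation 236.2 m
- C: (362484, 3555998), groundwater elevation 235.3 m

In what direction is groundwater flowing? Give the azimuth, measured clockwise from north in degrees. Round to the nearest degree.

172°

∂h/∂x = (236.2 − 236.4) / (362679 − 362484) = -0.001026
∂h/∂y = (235.3 − 236.4) / (3555998 − 3556148) = +0.007333
Flow direction (−∇h) has components (+0.001026 E, -0.007333 N).
Azimuth = atan2(E, N) = atan2(+0.001026, -0.007333) = 172.0° ≈ 172°.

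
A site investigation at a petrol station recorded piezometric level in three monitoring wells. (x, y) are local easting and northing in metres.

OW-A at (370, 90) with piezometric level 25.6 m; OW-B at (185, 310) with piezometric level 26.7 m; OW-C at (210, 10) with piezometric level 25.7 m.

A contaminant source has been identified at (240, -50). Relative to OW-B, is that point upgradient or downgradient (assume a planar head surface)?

Taking OW-A as reference: OW-B−OW-A = (-185, 220, +1.1); OW-C−OW-A = (-160, -80, +0.1).
Solve a·Δx + b·Δy = Δh: det = (-185)·(-80) − (-160)·220 = 50000.
∂h/∂x = [(+1.1)·(-80) − (+0.1)·220] / 50000 = -0.002200
∂h/∂y = [(-185)·(+0.1) − (-160)·(+1.1)] / 50000 = +0.003150
Head at (240, -50) = 25.6 + (-0.002200)·(-130) + (+0.003150)·(-140) = 25.45 m.
That is lower than the 26.7 m at OW-B, so the point is downgradient.

downgradient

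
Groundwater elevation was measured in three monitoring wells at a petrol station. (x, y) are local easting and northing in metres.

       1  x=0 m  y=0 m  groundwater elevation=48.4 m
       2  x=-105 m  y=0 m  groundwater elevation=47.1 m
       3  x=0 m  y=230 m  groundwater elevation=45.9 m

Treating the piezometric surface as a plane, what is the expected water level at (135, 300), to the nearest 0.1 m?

46.8 m

∂h/∂x = (47.1 − 48.4) / (-105 − 0) = +0.01238
∂h/∂y = (45.9 − 48.4) / (230 − 0) = -0.01087
h(135, 300) = 48.4 + (+0.01238)·(135) + (-0.01087)·(300) = 48.4 +1.671 -3.261 = 46.811 m.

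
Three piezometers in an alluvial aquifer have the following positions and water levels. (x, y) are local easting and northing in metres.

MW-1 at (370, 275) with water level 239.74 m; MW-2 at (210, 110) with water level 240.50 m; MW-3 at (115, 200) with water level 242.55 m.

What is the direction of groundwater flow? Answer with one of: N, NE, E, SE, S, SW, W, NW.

Taking MW-1 as reference: MW-2−MW-1 = (-160, -165, +0.76); MW-3−MW-1 = (-255, -75, +2.81).
Determinant of the coordinate differences = (-160)·(-75) − (-255)·(-165) = -30075.
∂h/∂x = [(+0.76)·(-75) − (+2.81)·(-165)] / -30075 = -0.01352
∂h/∂y = [(-160)·(+2.81) − (-255)·(+0.76)] / -30075 = +0.008505
Flow = −∇h = (+0.01352 east, -0.008505 north), which points southeast.

SE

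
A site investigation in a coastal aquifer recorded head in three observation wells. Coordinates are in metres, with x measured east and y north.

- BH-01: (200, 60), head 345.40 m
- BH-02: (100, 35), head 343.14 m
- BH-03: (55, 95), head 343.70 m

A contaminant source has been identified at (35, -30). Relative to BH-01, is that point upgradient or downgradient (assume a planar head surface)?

downgradient

Three-point gradient (reference BH-01): Δ to BH-02 = (-100, -25, -2.26), Δ to BH-03 = (-145, 35, -1.70).
∂h/∂x = +0.01707, ∂h/∂y = +0.02213 (det = -7125).
Head at (35, -30) = 345.40 + (+0.01707)·(-165) + (+0.02213)·(-90) = 340.59 m.
That is lower than the 345.40 m at BH-01, so the point is downgradient.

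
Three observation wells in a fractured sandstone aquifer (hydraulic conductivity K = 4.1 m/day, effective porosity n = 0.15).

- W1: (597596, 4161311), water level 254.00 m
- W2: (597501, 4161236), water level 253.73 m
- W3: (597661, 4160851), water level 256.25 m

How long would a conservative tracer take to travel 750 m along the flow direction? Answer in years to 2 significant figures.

Taking W1 as reference: W2−W1 = (-95, -75, -0.27); W3−W1 = (65, -460, +2.25).
Solve a·Δx + b·Δy = Δh: det = (-95)·(-460) − 65·(-75) = 48575.
∂h/∂x = [(-0.27)·(-460) − (+2.25)·(-75)] / 48575 = +0.006031
∂h/∂y = [(-95)·(+2.25) − 65·(-0.27)] / 48575 = -0.004039
|∇h| = √(0.006031² + -0.004039²) = 0.007259
Seepage velocity v = K·i/n = 4.1 × 0.007259 / 0.15 = 0.1984 m/day.
t = 750 / 0.1984 = 3780 days = 10.3 years.

10 years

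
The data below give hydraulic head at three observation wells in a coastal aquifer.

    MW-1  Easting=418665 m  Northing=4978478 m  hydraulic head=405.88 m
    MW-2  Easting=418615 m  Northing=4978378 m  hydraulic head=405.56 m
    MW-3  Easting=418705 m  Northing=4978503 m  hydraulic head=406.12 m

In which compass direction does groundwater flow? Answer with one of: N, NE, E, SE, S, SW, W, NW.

W

Three-point gradient (reference MW-1): Δ to MW-2 = (-50, -100, -0.32), Δ to MW-3 = (40, 25, +0.24).
∂h/∂x = +0.005818, ∂h/∂y = +0.0002909 (det = 2750).
Flow = −∇h = (-0.005818 east, -0.0002909 north), which points west.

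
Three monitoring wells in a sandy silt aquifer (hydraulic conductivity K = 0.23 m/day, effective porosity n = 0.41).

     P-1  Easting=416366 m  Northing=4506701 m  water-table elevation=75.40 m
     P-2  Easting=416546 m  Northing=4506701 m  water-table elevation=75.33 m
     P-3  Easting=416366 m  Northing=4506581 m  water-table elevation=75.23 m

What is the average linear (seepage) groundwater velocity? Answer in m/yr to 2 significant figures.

0.30 m/yr

∂h/∂x = (75.33 − 75.40) / (416546 − 416366) = -0.0003889
∂h/∂y = (75.23 − 75.40) / (4506581 − 4506701) = +0.001417
|∇h| = √(-0.0003889² + 0.001417²) = 0.001469
Seepage velocity v = K·i/n = 0.23 × 0.001469 / 0.41 = 0.0008241 m/day = 0.301 m/yr.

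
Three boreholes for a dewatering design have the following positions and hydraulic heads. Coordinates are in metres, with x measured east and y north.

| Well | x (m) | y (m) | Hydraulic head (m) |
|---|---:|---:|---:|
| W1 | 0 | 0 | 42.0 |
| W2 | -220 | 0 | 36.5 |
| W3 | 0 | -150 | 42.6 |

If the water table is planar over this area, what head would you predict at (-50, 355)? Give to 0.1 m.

39.3 m

∂h/∂x = (36.5 − 42.0) / (-220 − 0) = +0.02500
∂h/∂y = (42.6 − 42.0) / (-150 − 0) = -0.004000
h(-50, 355) = 42.0 + (+0.02500)·(-50) + (-0.004000)·(355) = 42.0 -1.250 -1.420 = 39.330 m.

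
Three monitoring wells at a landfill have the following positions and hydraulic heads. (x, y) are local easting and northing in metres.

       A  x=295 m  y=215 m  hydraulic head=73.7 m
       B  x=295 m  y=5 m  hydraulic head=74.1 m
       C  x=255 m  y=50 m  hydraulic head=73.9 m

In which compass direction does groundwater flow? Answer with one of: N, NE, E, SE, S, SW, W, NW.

With h = a·x + b·y + c and A as origin, the differences give:
  0·a + (-210)·b = +0.4
  (-40)·a + (-165)·b = +0.2
Eliminate b (×(-165) and ×(-210), subtract): -8400·a = -24.00 → a = ∂h/∂x = +0.002857
Back-substitute: b = ∂h/∂y = -0.001905.
Flow = −∇h = (-0.002857 east, +0.001905 north), which points northwest.

NW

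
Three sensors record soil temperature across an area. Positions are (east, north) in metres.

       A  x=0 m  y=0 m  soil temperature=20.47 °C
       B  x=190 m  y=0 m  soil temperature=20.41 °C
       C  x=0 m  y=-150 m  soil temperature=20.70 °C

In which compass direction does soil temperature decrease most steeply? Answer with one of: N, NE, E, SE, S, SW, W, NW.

N

∂T/∂x = (20.41 − 20.47) / (190 − 0) = -0.0003158
∂T/∂y = (20.70 − 20.47) / (-150 − 0) = -0.001533
Steepest decrease is along −∇f = (+0.0003158 E, +0.001533 N) → north.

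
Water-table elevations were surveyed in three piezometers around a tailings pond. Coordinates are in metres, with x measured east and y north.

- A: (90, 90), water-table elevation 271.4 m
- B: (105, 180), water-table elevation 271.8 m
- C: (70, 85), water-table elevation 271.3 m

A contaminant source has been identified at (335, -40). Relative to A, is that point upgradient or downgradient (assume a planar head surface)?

Differences from A: to B (Δx, Δy, Δh) = (15, 90, +0.4); to C = (-20, -5, -0.1).
Determinant of the coordinate differences = 15·(-5) − (-20)·90 = 1725.
∂h/∂x = [(+0.4)·(-5) − (-0.1)·90] / 1725 = +0.004058
∂h/∂y = [15·(-0.1) − (-20)·(+0.4)] / 1725 = +0.003768
Head at (335, -40) = 271.4 + (+0.004058)·(245) + (+0.003768)·(-130) = 271.90 m.
That is higher than the 271.4 m at A, so the point is upgradient.

upgradient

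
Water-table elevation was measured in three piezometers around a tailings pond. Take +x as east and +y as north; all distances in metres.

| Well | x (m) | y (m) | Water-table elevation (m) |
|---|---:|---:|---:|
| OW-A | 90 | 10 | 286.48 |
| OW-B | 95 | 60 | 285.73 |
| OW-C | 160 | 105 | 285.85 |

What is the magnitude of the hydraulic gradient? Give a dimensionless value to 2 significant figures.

Taking OW-A as reference: OW-B−OW-A = (5, 50, -0.75); OW-C−OW-A = (70, 95, -0.63).
Determinant of the coordinate differences = 5·95 − 70·50 = -3025.
∂h/∂x = [(-0.75)·95 − (-0.63)·50] / -3025 = +0.01314
∂h/∂y = [5·(-0.63) − 70·(-0.75)] / -3025 = -0.01631
|∇h| = √(0.01314² + -0.01631²) = 0.02094

0.021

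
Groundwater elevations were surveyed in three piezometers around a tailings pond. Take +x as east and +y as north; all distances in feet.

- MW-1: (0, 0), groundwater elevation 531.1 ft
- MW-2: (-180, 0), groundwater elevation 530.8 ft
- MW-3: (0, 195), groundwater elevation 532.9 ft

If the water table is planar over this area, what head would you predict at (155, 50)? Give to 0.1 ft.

531.8 ft

∂h/∂x = (530.8 − 531.1) / (-180 − 0) = +0.001667
∂h/∂y = (532.9 − 531.1) / (195 − 0) = +0.009231
h(155, 50) = 531.1 + (+0.001667)·(155) + (+0.009231)·(50) = 531.1 +0.258 +0.462 = 531.820 ft.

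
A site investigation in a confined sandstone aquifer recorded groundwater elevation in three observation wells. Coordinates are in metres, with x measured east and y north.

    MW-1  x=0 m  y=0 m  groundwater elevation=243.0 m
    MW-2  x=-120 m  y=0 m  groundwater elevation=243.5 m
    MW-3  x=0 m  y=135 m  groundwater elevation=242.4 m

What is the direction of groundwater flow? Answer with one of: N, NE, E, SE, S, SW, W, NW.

∂h/∂x = (243.5 − 243.0) / (-120 − 0) = -0.004167
∂h/∂y = (242.4 − 243.0) / (135 − 0) = -0.004444
Flow = −∇h = (+0.004167 east, +0.004444 north), which points northeast.

NE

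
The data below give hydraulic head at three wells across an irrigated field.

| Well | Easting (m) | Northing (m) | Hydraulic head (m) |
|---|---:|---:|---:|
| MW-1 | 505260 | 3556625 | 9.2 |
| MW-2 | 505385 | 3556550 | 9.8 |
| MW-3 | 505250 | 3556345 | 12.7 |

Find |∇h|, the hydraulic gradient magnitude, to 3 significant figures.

0.0127

Three-point gradient (reference MW-1): Δ to MW-2 = (125, -75, +0.6), Δ to MW-3 = (-10, -280, +3.5).
∂h/∂x = -0.002643, ∂h/∂y = -0.01241 (det = -35750).
|∇h| = √(-0.002643² + -0.01241²) = 0.01269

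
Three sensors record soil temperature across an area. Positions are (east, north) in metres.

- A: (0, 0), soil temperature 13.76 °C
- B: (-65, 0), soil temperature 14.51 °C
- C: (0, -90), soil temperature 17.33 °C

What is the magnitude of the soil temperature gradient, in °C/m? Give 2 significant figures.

∂T/∂x = (14.51 − 13.76) / (-65 − 0) = -0.01154
∂T/∂y = (17.33 − 13.76) / (-90 − 0) = -0.03967
|∇f| = √(-0.01154² + -0.03967²) = 0.04131 °C/m

0.041 °C/m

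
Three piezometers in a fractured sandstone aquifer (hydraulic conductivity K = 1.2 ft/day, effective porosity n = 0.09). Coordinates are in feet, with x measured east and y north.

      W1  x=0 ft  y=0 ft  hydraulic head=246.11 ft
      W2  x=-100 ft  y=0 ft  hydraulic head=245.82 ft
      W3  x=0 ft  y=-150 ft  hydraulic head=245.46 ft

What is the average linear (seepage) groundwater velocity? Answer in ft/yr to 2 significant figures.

25 ft/yr

∂h/∂x = (245.82 − 246.11) / (-100 − 0) = +0.002900
∂h/∂y = (245.46 − 246.11) / (-150 − 0) = +0.004333
|∇h| = √(0.002900² + 0.004333²) = 0.005214
Seepage velocity v = K·i/n = 1.2 × 0.005214 / 0.09 = 0.06952 ft/day = 25.39 ft/yr.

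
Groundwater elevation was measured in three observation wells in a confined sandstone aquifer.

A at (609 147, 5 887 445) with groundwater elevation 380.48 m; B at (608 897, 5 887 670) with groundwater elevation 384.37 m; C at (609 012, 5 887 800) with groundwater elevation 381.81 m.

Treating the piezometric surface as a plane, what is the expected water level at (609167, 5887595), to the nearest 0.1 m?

Three-point gradient (reference A): Δ to B = (-250, 225, +3.89), Δ to C = (-135, 355, +1.33).
∂h/∂x = -0.01853, ∂h/∂y = -0.003300 (det = -58375).
h(609167, 5887595) = 380.48 + (-0.01853)·(20) + (-0.003300)·(150) = 380.48 -0.371 -0.495 = 379.614 m.

379.6 m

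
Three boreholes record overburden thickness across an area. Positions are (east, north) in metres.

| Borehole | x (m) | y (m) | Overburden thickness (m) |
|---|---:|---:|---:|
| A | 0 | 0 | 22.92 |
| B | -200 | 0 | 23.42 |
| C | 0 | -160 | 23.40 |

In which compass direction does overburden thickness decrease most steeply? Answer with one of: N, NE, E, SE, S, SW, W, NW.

∂d/∂x = (23.42 − 22.92) / (-200 − 0) = -0.002500
∂d/∂y = (23.40 − 22.92) / (-160 − 0) = -0.003000
Steepest decrease is along −∇f = (+0.002500 E, +0.003000 N) → northeast.

NE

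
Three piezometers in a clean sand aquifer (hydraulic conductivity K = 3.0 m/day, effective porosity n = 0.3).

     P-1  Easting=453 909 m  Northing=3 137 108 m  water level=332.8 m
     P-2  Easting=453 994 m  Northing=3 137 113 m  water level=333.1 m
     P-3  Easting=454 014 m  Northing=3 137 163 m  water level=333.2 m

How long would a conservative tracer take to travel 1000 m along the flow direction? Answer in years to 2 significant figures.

77 years

Taking P-1 as reference: P-2−P-1 = (85, 5, +0.3); P-3−P-1 = (105, 55, +0.4).
Determinant of the coordinate differences = 85·55 − 105·5 = 4150.
∂h/∂x = [(+0.3)·55 − (+0.4)·5] / 4150 = +0.003494
∂h/∂y = [85·(+0.4) − 105·(+0.3)] / 4150 = +0.0006024
|∇h| = √(0.003494² + 0.0006024²) = 0.003546
Seepage velocity v = K·i/n = 3.0 × 0.003546 / 0.3 = 0.03546 m/day.
t = 1000 / 0.03546 = 2.82e+04 days = 77.2 years.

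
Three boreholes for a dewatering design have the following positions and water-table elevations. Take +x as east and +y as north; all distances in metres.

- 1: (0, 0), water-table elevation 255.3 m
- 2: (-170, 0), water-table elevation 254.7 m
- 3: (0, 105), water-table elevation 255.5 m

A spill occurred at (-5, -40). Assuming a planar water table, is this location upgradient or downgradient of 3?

downgradient

∂h/∂x = (254.7 − 255.3) / (-170 − 0) = +0.003529
∂h/∂y = (255.5 − 255.3) / (105 − 0) = +0.001905
Head at (-5, -40) = 255.3 + (+0.003529)·(-5) + (+0.001905)·(-40) = 255.21 m.
That is lower than the 255.5 m at 3, so the point is downgradient.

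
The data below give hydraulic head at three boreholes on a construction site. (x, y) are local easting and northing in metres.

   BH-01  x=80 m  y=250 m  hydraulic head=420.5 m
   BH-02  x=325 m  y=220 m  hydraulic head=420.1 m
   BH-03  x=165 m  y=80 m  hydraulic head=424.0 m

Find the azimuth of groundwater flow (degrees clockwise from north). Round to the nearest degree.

011°

Taking BH-01 as reference: BH-02−BH-01 = (245, -30, -0.4); BH-03−BH-01 = (85, -170, +3.5).
Solve a·Δx + b·Δy = Δh: det = 245·(-170) − 85·(-30) = -39100.
∂h/∂x = [(-0.4)·(-170) − (+3.5)·(-30)] / -39100 = -0.004425
∂h/∂y = [245·(+3.5) − 85·(-0.4)] / -39100 = -0.02280
Flow direction (−∇h) has components (+0.004425 E, +0.02280 N).
Azimuth = atan2(E, N) = atan2(+0.004425, +0.02280) = 11.0° ≈ 011°.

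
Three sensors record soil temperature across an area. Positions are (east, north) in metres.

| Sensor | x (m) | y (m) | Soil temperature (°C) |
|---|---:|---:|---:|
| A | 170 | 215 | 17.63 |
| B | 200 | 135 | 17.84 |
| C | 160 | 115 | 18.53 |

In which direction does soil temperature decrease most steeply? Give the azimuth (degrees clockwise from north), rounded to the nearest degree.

060°

With T = a·x + b·y + c and A as origin, the differences give:
  30·a + (-80)·b = +0.21
  (-10)·a + (-100)·b = +0.90
Eliminate b (×(-100) and ×(-80), subtract): -3800·a = 51.000 → a = ∂T/∂x = -0.01342
Back-substitute: b = ∂T/∂y = -0.007658.
Steepest decrease is along −∇f: components (+0.01342 E, +0.007658 N).
Azimuth = atan2(+0.01342, +0.007658) = 60.3° ≈ 060°.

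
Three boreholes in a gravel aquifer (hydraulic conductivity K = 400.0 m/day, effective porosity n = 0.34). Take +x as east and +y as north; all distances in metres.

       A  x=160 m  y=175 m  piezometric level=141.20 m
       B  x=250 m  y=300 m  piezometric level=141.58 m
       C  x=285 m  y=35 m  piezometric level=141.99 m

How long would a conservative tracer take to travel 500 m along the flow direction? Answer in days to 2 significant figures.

78 days

Taking A as reference: B−A = (90, 125, +0.38); C−A = (125, -140, +0.79).
Solve a·Δx + b·Δy = Δh: det = 90·(-140) − 125·125 = -28225.
∂h/∂x = [(+0.38)·(-140) − (+0.79)·125] / -28225 = +0.005384
∂h/∂y = [90·(+0.79) − 125·(+0.38)] / -28225 = -0.0008361
|∇h| = √(0.005384² + -0.0008361²) = 0.005449
Seepage velocity v = K·i/n = 400.0 × 0.005449 / 0.34 = 6.411 m/day.
t = 500 / 6.411 = 77.99 days.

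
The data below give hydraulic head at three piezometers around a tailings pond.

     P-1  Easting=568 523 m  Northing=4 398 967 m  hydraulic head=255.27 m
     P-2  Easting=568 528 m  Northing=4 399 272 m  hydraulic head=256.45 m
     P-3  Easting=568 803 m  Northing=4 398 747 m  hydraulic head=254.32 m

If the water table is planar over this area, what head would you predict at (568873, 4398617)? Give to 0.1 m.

253.8 m

Differences from P-1: to P-2 (Δx, Δy, Δh) = (5, 305, +1.18); to P-3 = (280, -220, -0.95).
Determinant of the coordinate differences = 5·(-220) − 280·305 = -86500.
∂h/∂x = [(+1.18)·(-220) − (-0.95)·305] / -86500 = -0.0003486
∂h/∂y = [5·(-0.95) − 280·(+1.18)] / -86500 = +0.003875
h(568873, 4398617) = 255.27 + (-0.0003486)·(350) + (+0.003875)·(-350) = 255.27 -0.122 -1.356 = 253.792 m.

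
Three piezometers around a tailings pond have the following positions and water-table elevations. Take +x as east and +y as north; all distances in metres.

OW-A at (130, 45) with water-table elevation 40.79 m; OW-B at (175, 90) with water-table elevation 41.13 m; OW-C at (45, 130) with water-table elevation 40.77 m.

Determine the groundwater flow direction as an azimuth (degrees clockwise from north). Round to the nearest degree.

227°

Differences from OW-A: to OW-B (Δx, Δy, Δh) = (45, 45, +0.34); to OW-C = (-85, 85, -0.02).
Determinant of the coordinate differences = 45·85 − (-85)·45 = 7650.
∂h/∂x = [(+0.34)·85 − (-0.02)·45] / 7650 = +0.003895
∂h/∂y = [45·(-0.02) − (-85)·(+0.34)] / 7650 = +0.003660
Flow direction (−∇h) has components (-0.003895 E, -0.003660 N).
Azimuth = atan2(E, N) = atan2(-0.003895, -0.003660) = 226.8° ≈ 227°.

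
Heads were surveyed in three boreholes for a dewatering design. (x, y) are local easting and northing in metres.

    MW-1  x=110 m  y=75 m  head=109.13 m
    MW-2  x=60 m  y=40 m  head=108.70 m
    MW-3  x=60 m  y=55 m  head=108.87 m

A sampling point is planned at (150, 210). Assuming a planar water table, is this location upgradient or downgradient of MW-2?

upgradient

Taking MW-1 as reference: MW-2−MW-1 = (-50, -35, -0.43); MW-3−MW-1 = (-50, -20, -0.26).
Solve a·Δx + b·Δy = Δh: det = (-50)·(-20) − (-50)·(-35) = -750.
∂h/∂x = [(-0.43)·(-20) − (-0.26)·(-35)] / -750 = +0.0006667
∂h/∂y = [(-50)·(-0.26) − (-50)·(-0.43)] / -750 = +0.01133
Head at (150, 210) = 109.13 + (+0.0006667)·(40) + (+0.01133)·(135) = 110.69 m.
That is higher than the 108.70 m at MW-2, so the point is upgradient.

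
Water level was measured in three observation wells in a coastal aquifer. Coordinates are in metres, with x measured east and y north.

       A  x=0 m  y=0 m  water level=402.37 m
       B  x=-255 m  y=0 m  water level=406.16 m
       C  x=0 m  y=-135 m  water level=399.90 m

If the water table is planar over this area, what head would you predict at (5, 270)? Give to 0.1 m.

∂h/∂x = (406.16 − 402.37) / (-255 − 0) = -0.01486
∂h/∂y = (399.90 − 402.37) / (-135 − 0) = +0.01830
h(5, 270) = 402.37 + (-0.01486)·(5) + (+0.01830)·(270) = 402.37 -0.074 +4.940 = 407.236 m.

407.2 m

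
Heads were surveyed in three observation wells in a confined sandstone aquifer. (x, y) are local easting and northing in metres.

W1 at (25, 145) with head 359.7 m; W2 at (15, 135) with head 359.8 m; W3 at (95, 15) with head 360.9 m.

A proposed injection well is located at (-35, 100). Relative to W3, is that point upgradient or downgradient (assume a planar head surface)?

downgradient

Three-point gradient (reference W1): Δ to W2 = (-10, -10, +0.1), Δ to W3 = (70, -130, +1.2).
∂h/∂x = -0.0005000, ∂h/∂y = -0.009500 (det = 2000).
Head at (-35, 100) = 359.7 + (-0.0005000)·(-60) + (-0.009500)·(-45) = 360.16 m.
That is lower than the 360.9 m at W3, so the point is downgradient.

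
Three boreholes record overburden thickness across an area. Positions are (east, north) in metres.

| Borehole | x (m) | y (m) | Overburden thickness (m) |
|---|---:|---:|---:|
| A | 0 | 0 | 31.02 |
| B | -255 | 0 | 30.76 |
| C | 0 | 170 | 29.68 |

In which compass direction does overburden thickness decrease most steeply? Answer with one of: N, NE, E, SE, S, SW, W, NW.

∂d/∂x = (30.76 − 31.02) / (-255 − 0) = +0.001020
∂d/∂y = (29.68 − 31.02) / (170 − 0) = -0.007882
Steepest decrease is along −∇f = (-0.001020 E, +0.007882 N) → north.

N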